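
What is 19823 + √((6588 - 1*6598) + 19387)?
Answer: 19823 + 3*√2153 ≈ 19962.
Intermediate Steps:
19823 + √((6588 - 1*6598) + 19387) = 19823 + √((6588 - 6598) + 19387) = 19823 + √(-10 + 19387) = 19823 + √19377 = 19823 + 3*√2153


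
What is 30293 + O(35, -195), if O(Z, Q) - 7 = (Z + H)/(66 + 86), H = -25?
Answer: 2302805/76 ≈ 30300.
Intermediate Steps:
O(Z, Q) = 1039/152 + Z/152 (O(Z, Q) = 7 + (Z - 25)/(66 + 86) = 7 + (-25 + Z)/152 = 7 + (-25 + Z)*(1/152) = 7 + (-25/152 + Z/152) = 1039/152 + Z/152)
30293 + O(35, -195) = 30293 + (1039/152 + (1/152)*35) = 30293 + (1039/152 + 35/152) = 30293 + 537/76 = 2302805/76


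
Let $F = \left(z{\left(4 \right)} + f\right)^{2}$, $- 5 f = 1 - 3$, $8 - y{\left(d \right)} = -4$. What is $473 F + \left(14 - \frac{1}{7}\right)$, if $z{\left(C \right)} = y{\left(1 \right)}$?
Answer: $\frac{12729909}{175} \approx 72742.0$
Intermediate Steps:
$y{\left(d \right)} = 12$ ($y{\left(d \right)} = 8 - -4 = 8 + 4 = 12$)
$z{\left(C \right)} = 12$
$f = \frac{2}{5}$ ($f = - \frac{1 - 3}{5} = \left(- \frac{1}{5}\right) \left(-2\right) = \frac{2}{5} \approx 0.4$)
$F = \frac{3844}{25}$ ($F = \left(12 + \frac{2}{5}\right)^{2} = \left(\frac{62}{5}\right)^{2} = \frac{3844}{25} \approx 153.76$)
$473 F + \left(14 - \frac{1}{7}\right) = 473 \cdot \frac{3844}{25} + \left(14 - \frac{1}{7}\right) = \frac{1818212}{25} + \left(14 - \frac{1}{7}\right) = \frac{1818212}{25} + \frac{97}{7} = \frac{12729909}{175}$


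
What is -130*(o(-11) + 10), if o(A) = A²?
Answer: -17030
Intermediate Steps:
-130*(o(-11) + 10) = -130*((-11)² + 10) = -130*(121 + 10) = -130*131 = -17030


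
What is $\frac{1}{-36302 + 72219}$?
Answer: $\frac{1}{35917} \approx 2.7842 \cdot 10^{-5}$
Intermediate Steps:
$\frac{1}{-36302 + 72219} = \frac{1}{35917}$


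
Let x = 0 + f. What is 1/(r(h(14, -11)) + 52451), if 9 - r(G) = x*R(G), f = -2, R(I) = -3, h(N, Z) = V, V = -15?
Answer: 1/52454 ≈ 1.9064e-5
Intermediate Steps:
h(N, Z) = -15
x = -2 (x = 0 - 2 = -2)
r(G) = 3 (r(G) = 9 - (-2)*(-3) = 9 - 1*6 = 9 - 6 = 3)
1/(r(h(14, -11)) + 52451) = 1/(3 + 52451) = 1/52454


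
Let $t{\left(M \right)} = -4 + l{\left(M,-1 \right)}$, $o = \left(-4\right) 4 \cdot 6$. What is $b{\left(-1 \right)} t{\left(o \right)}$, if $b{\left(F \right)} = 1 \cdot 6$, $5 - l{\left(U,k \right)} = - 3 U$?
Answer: $-1722$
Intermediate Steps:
$l{\left(U,k \right)} = 5 + 3 U$ ($l{\left(U,k \right)} = 5 - - 3 U = 5 + 3 U$)
$o = -96$ ($o = \left(-16\right) 6 = -96$)
$b{\left(F \right)} = 6$
$t{\left(M \right)} = 1 + 3 M$ ($t{\left(M \right)} = -4 + \left(5 + 3 M\right) = 1 + 3 M$)
$b{\left(-1 \right)} t{\left(o \right)} = 6 \left(1 + 3 \left(-96\right)\right) = 6 \left(1 - 288\right) = 6 \left(-287\right) = -1722$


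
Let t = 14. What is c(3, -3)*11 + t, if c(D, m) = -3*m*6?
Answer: 608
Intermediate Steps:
c(D, m) = -18*m
c(3, -3)*11 + t = -18*(-3)*11 + 14 = 54*11 + 14 = 594 + 14 = 608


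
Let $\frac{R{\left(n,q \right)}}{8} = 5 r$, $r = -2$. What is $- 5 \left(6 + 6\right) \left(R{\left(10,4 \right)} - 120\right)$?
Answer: $12000$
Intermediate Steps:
$R{\left(n,q \right)} = -80$ ($R{\left(n,q \right)} = 8 \cdot 5 \left(-2\right) = 8 \left(-10\right) = -80$)
$- 5 \left(6 + 6\right) \left(R{\left(10,4 \right)} - 120\right) = - 5 \left(6 + 6\right) \left(-80 - 120\right) = \left(-5\right) 12 \left(-200\right) = \left(-60\right) \left(-200\right) = 12000$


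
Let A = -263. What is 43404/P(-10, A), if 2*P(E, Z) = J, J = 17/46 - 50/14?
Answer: -27952176/1031 ≈ -27112.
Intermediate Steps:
J = -1031/322 (J = 17*(1/46) - 50*1/14 = 17/46 - 25/7 = -1031/322 ≈ -3.2019)
P(E, Z) = -1031/644 (P(E, Z) = (½)*(-1031/322) = -1031/644)
43404/P(-10, A) = 43404/(-1031/644) = 43404*(-644/1031) = -27952176/1031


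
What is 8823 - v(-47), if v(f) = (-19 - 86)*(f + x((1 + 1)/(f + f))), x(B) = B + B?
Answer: 182526/47 ≈ 3883.5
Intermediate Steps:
x(B) = 2*B
v(f) = -210/f - 105*f (v(f) = (-19 - 86)*(f + 2*((1 + 1)/(f + f))) = -105*(f + 2*(2/((2*f)))) = -105*(f + 2*(2*(1/(2*f)))) = -105*(f + 2/f) = -210/f - 105*f)
8823 - v(-47) = 8823 - (-210/(-47) - 105*(-47)) = 8823 - (-210*(-1/47) + 4935) = 8823 - (210/47 + 4935) = 8823 - 1*232155/47 = 8823 - 232155/47 = 182526/47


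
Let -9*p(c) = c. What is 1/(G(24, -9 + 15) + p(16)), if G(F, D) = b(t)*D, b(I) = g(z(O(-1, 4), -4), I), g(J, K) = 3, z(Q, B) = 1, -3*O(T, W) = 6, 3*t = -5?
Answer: 9/146 ≈ 0.061644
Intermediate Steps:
t = -5/3 (t = (1/3)*(-5) = -5/3 ≈ -1.6667)
O(T, W) = -2 (O(T, W) = -1/3*6 = -2)
p(c) = -c/9
b(I) = 3
G(F, D) = 3*D
1/(G(24, -9 + 15) + p(16)) = 1/(3*(-9 + 15) - 1/9*16) = 1/(3*6 - 16/9) = 1/(18 - 16/9) = 1/(146/9) = 9/146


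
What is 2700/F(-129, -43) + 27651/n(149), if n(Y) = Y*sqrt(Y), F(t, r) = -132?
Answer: -225/11 + 27651*sqrt(149)/22201 ≈ -5.2515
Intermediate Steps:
n(Y) = Y**(3/2)
2700/F(-129, -43) + 27651/n(149) = 2700/(-132) + 27651/(149**(3/2)) = 2700*(-1/132) + 27651/((149*sqrt(149))) = -225/11 + 27651*(sqrt(149)/22201) = -225/11 + 27651*sqrt(149)/22201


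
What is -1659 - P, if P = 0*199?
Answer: -1659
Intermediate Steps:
P = 0
-1659 - P = -1659 - 1*0 = -1659 + 0 = -1659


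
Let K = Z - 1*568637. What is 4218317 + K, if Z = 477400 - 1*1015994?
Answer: 3111086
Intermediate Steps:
Z = -538594 (Z = 477400 - 1015994 = -538594)
K = -1107231 (K = -538594 - 1*568637 = -538594 - 568637 = -1107231)
4218317 + K = 4218317 - 1107231 = 3111086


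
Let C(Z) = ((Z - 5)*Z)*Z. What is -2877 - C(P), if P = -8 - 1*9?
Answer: 3481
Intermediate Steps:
P = -17 (P = -8 - 9 = -17)
C(Z) = Z²*(-5 + Z) (C(Z) = ((-5 + Z)*Z)*Z = (Z*(-5 + Z))*Z = Z²*(-5 + Z))
-2877 - C(P) = -2877 - (-17)²*(-5 - 17) = -2877 - 289*(-22) = -2877 - 1*(-6358) = -2877 + 6358 = 3481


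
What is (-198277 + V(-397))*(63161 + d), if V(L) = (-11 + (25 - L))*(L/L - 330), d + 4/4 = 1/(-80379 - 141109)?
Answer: -583167033327273/27686 ≈ -2.1064e+10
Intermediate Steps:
d = -221489/221488 (d = -1 + 1/(-80379 - 141109) = -1 + 1/(-221488) = -1 - 1/221488 = -221489/221488 ≈ -1.0000)
V(L) = -4606 + 329*L (V(L) = (14 - L)*(1 - 330) = (14 - L)*(-329) = -4606 + 329*L)
(-198277 + V(-397))*(63161 + d) = (-198277 + (-4606 + 329*(-397)))*(63161 - 221489/221488) = (-198277 + (-4606 - 130613))*(13989182079/221488) = (-198277 - 135219)*(13989182079/221488) = -333496*13989182079/221488 = -583167033327273/27686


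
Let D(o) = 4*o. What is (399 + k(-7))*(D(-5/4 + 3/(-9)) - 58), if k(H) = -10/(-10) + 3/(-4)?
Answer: -308221/12 ≈ -25685.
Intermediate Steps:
k(H) = 1/4 (k(H) = -10*(-1/10) + 3*(-1/4) = 1 - 3/4 = 1/4)
(399 + k(-7))*(D(-5/4 + 3/(-9)) - 58) = (399 + 1/4)*(4*(-5/4 + 3/(-9)) - 58) = 1597*(4*(-5*1/4 + 3*(-1/9)) - 58)/4 = 1597*(4*(-5/4 - 1/3) - 58)/4 = 1597*(4*(-19/12) - 58)/4 = 1597*(-19/3 - 58)/4 = (1597/4)*(-193/3) = -308221/12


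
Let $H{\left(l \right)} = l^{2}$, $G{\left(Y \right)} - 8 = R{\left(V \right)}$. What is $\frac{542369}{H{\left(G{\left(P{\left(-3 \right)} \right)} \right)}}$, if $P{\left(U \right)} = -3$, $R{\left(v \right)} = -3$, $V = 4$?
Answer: $\frac{542369}{25} \approx 21695.0$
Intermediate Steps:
$G{\left(Y \right)} = 5$ ($G{\left(Y \right)} = 8 - 3 = 5$)
$\frac{542369}{H{\left(G{\left(P{\left(-3 \right)} \right)} \right)}} = \frac{542369}{5^{2}} = \frac{542369}{25}$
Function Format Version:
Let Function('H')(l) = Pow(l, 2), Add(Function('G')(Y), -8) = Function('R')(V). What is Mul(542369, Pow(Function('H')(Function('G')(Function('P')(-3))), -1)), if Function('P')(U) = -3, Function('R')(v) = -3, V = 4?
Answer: Rational(542369, 25) ≈ 21695.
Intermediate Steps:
Function('G')(Y) = 5 (Function('G')(Y) = Add(8, -3) = 5)
Mul(542369, Pow(Function('H')(Function('G')(Function('P')(-3))), -1)) = Mul(542369, Pow(Pow(5, 2), -1)) = Mul(542369, Pow(25, -1)) = Mul(542369, Rational(1, 25)) = Rational(542369, 25)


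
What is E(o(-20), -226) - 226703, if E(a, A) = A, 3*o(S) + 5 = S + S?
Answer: -226929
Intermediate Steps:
o(S) = -5/3 + 2*S/3 (o(S) = -5/3 + (S + S)/3 = -5/3 + (2*S)/3 = -5/3 + 2*S/3)
E(o(-20), -226) - 226703 = -226 - 226703 = -226929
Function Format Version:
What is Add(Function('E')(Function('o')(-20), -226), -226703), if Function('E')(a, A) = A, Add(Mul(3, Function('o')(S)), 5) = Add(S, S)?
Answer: -226929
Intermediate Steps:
Function('o')(S) = Add(Rational(-5, 3), Mul(Rational(2, 3), S)) (Function('o')(S) = Add(Rational(-5, 3), Mul(Rational(1, 3), Add(S, S))) = Add(Rational(-5, 3), Mul(Rational(1, 3), Mul(2, S))) = Add(Rational(-5, 3), Mul(Rational(2, 3), S)))
Add(Function('E')(Function('o')(-20), -226), -226703) = Add(-226, -226703) = -226929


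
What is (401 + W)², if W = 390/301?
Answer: 14663030281/90601 ≈ 1.6184e+5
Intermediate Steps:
W = 390/301 (W = 390*(1/301) = 390/301 ≈ 1.2957)
(401 + W)² = (401 + 390/301)² = (121091/301)² = 14663030281/90601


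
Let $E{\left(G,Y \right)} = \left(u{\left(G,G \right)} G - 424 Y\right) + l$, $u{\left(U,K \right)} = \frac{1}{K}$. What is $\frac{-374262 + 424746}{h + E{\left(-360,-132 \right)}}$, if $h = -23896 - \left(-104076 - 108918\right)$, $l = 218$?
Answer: $\frac{50484}{245285} \approx 0.20582$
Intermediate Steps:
$h = 189098$ ($h = -23896 - \left(-104076 - 108918\right) = -23896 - -212994 = -23896 + 212994 = 189098$)
$E{\left(G,Y \right)} = 219 - 424 Y$ ($E{\left(G,Y \right)} = \left(\frac{G}{G} - 424 Y\right) + 218 = \left(1 - 424 Y\right) + 218 = 219 - 424 Y$)
$\frac{-374262 + 424746}{h + E{\left(-360,-132 \right)}} = \frac{-374262 + 424746}{189098 + \left(219 - -55968\right)} = \frac{50484}{189098 + \left(219 + 55968\right)} = \frac{50484}{189098 + 56187} = \frac{50484}{245285}$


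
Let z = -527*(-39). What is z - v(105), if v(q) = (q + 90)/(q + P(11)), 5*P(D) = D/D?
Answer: 10809903/526 ≈ 20551.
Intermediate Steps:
P(D) = ⅕ (P(D) = (D/D)/5 = (⅕)*1 = ⅕)
z = 20553
v(q) = (90 + q)/(⅕ + q) (v(q) = (q + 90)/(q + ⅕) = (90 + q)/(⅕ + q))
z - v(105) = 20553 - 5*(90 + 105)/(1 + 5*105) = 20553 - 5*195/(1 + 525) = 20553 - 5*195/526 = 20553 - 1*975/526 = 20553 - 975/526 = 10809903/526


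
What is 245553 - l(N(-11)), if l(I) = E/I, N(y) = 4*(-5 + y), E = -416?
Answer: 491093/2 ≈ 2.4555e+5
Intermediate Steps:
N(y) = -20 + 4*y
l(I) = -416/I
245553 - l(N(-11)) = 245553 - (-416)/(-20 + 4*(-11)) = 245553 - (-416)/(-20 - 44) = 245553 - (-416)/(-64) = 245553 - (-416)*(-1)/64 = 245553 - 1*13/2 = 245553 - 13/2 = 491093/2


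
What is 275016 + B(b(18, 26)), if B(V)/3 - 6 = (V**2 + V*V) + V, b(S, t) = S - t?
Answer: 275394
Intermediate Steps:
B(V) = 18 + 3*V + 6*V**2 (B(V) = 18 + 3*((V**2 + V*V) + V) = 18 + 3*((V**2 + V**2) + V) = 18 + 3*(2*V**2 + V) = 18 + 3*(V + 2*V**2) = 18 + (3*V + 6*V**2) = 18 + 3*V + 6*V**2)
275016 + B(b(18, 26)) = 275016 + (18 + 3*(18 - 1*26) + 6*(18 - 1*26)**2) = 275016 + (18 + 3*(18 - 26) + 6*(18 - 26)**2) = 275016 + (18 + 3*(-8) + 6*(-8)**2) = 275016 + (18 - 24 + 6*64) = 275016 + (18 - 24 + 384) = 275016 + 378 = 275394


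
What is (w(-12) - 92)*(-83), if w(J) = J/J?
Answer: 7553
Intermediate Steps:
w(J) = 1
(w(-12) - 92)*(-83) = (1 - 92)*(-83) = -91*(-83) = 7553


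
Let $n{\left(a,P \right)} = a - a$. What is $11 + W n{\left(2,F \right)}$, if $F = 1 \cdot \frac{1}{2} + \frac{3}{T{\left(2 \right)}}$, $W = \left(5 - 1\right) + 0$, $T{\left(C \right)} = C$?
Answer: $11$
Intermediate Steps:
$W = 4$ ($W = \left(5 - 1\right) + 0 = 4 + 0 = 4$)
$F = 2$ ($F = 1 \cdot \frac{1}{2} + \frac{3}{2} = 1 \cdot \frac{1}{2} + 3 \cdot \frac{1}{2} = \frac{1}{2} + \frac{3}{2} = 2$)
$n{\left(a,P \right)} = 0$
$11 + W n{\left(2,F \right)} = 11 + 4 \cdot 0 = 11 + 0 = 11$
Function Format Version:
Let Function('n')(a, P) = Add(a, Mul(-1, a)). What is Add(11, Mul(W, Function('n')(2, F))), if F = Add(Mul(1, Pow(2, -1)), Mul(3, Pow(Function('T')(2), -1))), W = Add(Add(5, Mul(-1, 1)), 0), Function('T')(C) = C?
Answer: 11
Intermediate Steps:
W = 4 (W = Add(Add(5, -1), 0) = Add(4, 0) = 4)
F = 2 (F = Add(Mul(1, Pow(2, -1)), Mul(3, Pow(2, -1))) = Add(Mul(1, Rational(1, 2)), Mul(3, Rational(1, 2))) = Add(Rational(1, 2), Rational(3, 2)) = 2)
Function('n')(a, P) = 0
Add(11, Mul(W, Function('n')(2, F))) = Add(11, Mul(4, 0)) = Add(11, 0) = 11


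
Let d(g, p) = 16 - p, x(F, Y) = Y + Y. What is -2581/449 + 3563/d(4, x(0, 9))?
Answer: -1604949/898 ≈ -1787.2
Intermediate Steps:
x(F, Y) = 2*Y
-2581/449 + 3563/d(4, x(0, 9)) = -2581/449 + 3563/(16 - 2*9) = -2581*1/449 + 3563/(16 - 1*18) = -2581/449 + 3563/(16 - 18) = -2581/449 + 3563/(-2) = -2581/449 + 3563*(-½) = -2581/449 - 3563/2 = -1604949/898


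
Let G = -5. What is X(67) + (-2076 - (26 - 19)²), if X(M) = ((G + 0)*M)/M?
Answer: -2130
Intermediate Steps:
X(M) = -5 (X(M) = ((-5 + 0)*M)/M = (-5*M)/M = -5)
X(67) + (-2076 - (26 - 19)²) = -5 + (-2076 - (26 - 19)²) = -5 + (-2076 - 1*7²) = -5 + (-2076 - 1*49) = -5 + (-2076 - 49) = -5 - 2125 = -2130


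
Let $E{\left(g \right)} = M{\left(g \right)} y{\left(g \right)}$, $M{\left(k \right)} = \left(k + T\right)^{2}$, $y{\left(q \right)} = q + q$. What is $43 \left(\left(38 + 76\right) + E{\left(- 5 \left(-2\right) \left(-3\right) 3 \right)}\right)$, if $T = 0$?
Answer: $-62689098$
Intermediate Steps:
$y{\left(q \right)} = 2 q$
$M{\left(k \right)} = k^{2}$ ($M{\left(k \right)} = \left(k + 0\right)^{2} = k^{2}$)
$E{\left(g \right)} = 2 g^{3}$ ($E{\left(g \right)} = g^{2} \cdot 2 g = 2 g^{3}$)
$43 \left(\left(38 + 76\right) + E{\left(- 5 \left(-2\right) \left(-3\right) 3 \right)}\right) = 43 \left(\left(38 + 76\right) + 2 \left(- 5 \left(-2\right) \left(-3\right) 3\right)^{3}\right) = 43 \left(114 + 2 \left(- 5 \cdot 6 \cdot 3\right)^{3}\right) = 43 \left(114 + 2 \left(\left(-5\right) 18\right)^{3}\right) = 43 \left(114 + 2 \left(-90\right)^{3}\right) = 43 \left(114 + 2 \left(-729000\right)\right) = 43 \left(114 - 1458000\right) = 43 \left(-1457886\right) = -62689098$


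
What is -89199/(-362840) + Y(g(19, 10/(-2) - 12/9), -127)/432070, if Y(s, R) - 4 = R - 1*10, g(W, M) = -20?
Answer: 3849195421/15677227880 ≈ 0.24553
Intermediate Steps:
Y(s, R) = -6 + R (Y(s, R) = 4 + (R - 1*10) = 4 + (R - 10) = 4 + (-10 + R) = -6 + R)
-89199/(-362840) + Y(g(19, 10/(-2) - 12/9), -127)/432070 = -89199/(-362840) + (-6 - 127)/432070 = -89199*(-1/362840) - 133*1/432070 = 89199/362840 - 133/432070 = 3849195421/15677227880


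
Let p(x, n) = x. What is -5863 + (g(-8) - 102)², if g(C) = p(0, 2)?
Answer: 4541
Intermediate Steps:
g(C) = 0
-5863 + (g(-8) - 102)² = -5863 + (0 - 102)² = -5863 + (-102)² = -5863 + 10404 = 4541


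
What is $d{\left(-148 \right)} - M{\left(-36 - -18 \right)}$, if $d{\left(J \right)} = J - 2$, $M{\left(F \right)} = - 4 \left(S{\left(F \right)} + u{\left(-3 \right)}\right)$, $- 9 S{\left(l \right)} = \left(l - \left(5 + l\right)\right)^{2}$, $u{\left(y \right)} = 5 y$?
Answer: $- \frac{1990}{9} \approx -221.11$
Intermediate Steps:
$S{\left(l \right)} = - \frac{25}{9}$ ($S{\left(l \right)} = - \frac{\left(l - \left(5 + l\right)\right)^{2}}{9} = - \frac{\left(-5\right)^{2}}{9} = \left(- \frac{1}{9}\right) 25 = - \frac{25}{9}$)
$M{\left(F \right)} = \frac{640}{9}$ ($M{\left(F \right)} = - 4 \left(- \frac{25}{9} + 5 \left(-3\right)\right) = - 4 \left(- \frac{25}{9} - 15\right) = \left(-4\right) \left(- \frac{160}{9}\right) = \frac{640}{9}$)
$d{\left(J \right)} = -2 + J$ ($d{\left(J \right)} = J - 2 = -2 + J$)
$d{\left(-148 \right)} - M{\left(-36 - -18 \right)} = \left(-2 - 148\right) - \frac{640}{9} = -150 - \frac{640}{9} = - \frac{1990}{9}$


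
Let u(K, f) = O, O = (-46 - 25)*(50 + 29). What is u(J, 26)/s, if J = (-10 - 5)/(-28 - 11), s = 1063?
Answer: -5609/1063 ≈ -5.2766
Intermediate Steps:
J = 5/13 (J = -15/(-39) = -15*(-1/39) = 5/13 ≈ 0.38462)
O = -5609 (O = -71*79 = -5609)
u(K, f) = -5609
u(J, 26)/s = -5609/1063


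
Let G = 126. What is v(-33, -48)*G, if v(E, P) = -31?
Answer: -3906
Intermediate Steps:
v(-33, -48)*G = -31*126 = -3906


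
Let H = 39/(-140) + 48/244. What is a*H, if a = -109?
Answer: 76191/8540 ≈ 8.9217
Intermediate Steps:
H = -699/8540 (H = 39*(-1/140) + 48*(1/244) = -39/140 + 12/61 = -699/8540 ≈ -0.081850)
a*H = -109*(-699/8540) = 76191/8540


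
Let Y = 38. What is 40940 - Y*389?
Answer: 26158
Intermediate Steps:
40940 - Y*389 = 40940 - 38*389 = 40940 - 1*14782 = 40940 - 14782 = 26158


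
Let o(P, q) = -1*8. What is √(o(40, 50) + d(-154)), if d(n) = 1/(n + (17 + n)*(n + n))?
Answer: I*√288575430/6006 ≈ 2.8284*I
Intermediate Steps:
o(P, q) = -8
d(n) = 1/(n + 2*n*(17 + n)) (d(n) = 1/(n + (17 + n)*(2*n)) = 1/(n + 2*n*(17 + n)))
√(o(40, 50) + d(-154)) = √(-8 + 1/((-154)*(35 + 2*(-154)))) = √(-8 - 1/(154*(35 - 308))) = √(-8 - 1/154/(-273)) = √(-8 - 1/154*(-1/273)) = √(-8 + 1/42042) = √(-336335/42042) = I*√288575430/6006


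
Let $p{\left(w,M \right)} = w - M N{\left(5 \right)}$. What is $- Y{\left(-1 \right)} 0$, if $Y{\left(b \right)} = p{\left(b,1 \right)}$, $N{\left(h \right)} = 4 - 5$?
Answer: $0$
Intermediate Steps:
$N{\left(h \right)} = -1$
$p{\left(w,M \right)} = M + w$ ($p{\left(w,M \right)} = w - M \left(-1\right) = w - - M = w + M = M + w$)
$Y{\left(b \right)} = 1 + b$
$- Y{\left(-1 \right)} 0 = - (1 - 1) 0 = \left(-1\right) 0 \cdot 0 = 0 \cdot 0 = 0$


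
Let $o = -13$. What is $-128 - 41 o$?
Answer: $405$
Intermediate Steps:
$-128 - 41 o = -128 - -533 = -128 + 533 = 405$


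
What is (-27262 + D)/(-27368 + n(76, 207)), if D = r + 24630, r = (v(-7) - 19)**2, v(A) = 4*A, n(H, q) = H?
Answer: 423/27292 ≈ 0.015499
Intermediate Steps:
r = 2209 (r = (4*(-7) - 19)**2 = (-28 - 19)**2 = (-47)**2 = 2209)
D = 26839 (D = 2209 + 24630 = 26839)
(-27262 + D)/(-27368 + n(76, 207)) = (-27262 + 26839)/(-27368 + 76) = -423/(-27292) = -423*(-1/27292) = 423/27292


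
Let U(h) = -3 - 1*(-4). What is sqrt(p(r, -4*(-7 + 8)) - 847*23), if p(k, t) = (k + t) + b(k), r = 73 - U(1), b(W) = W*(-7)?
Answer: 3*I*sqrt(2213) ≈ 141.13*I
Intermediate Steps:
b(W) = -7*W
U(h) = 1 (U(h) = -3 + 4 = 1)
r = 72 (r = 73 - 1*1 = 73 - 1 = 72)
p(k, t) = t - 6*k (p(k, t) = (k + t) - 7*k = t - 6*k)
sqrt(p(r, -4*(-7 + 8)) - 847*23) = sqrt((-4*(-7 + 8) - 6*72) - 847*23) = sqrt((-4*1 - 432) - 19481) = sqrt((-4 - 432) - 19481) = sqrt(-436 - 19481) = sqrt(-19917) = 3*I*sqrt(2213)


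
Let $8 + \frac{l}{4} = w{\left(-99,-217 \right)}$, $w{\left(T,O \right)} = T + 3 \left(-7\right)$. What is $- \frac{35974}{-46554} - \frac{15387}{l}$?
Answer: $\frac{367372543}{11917824} \approx 30.825$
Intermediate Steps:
$w{\left(T,O \right)} = -21 + T$ ($w{\left(T,O \right)} = T - 21 = -21 + T$)
$l = -512$ ($l = -32 + 4 \left(-21 - 99\right) = -32 + 4 \left(-120\right) = -32 - 480 = -512$)
$- \frac{35974}{-46554} - \frac{15387}{l} = - \frac{35974}{-46554} - \frac{15387}{-512} = \left(-35974\right) \left(- \frac{1}{46554}\right) - - \frac{15387}{512} = \frac{17987}{23277} + \frac{15387}{512} = \frac{367372543}{11917824}$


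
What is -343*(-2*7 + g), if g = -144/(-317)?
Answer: 1472842/317 ≈ 4646.2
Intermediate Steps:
g = 144/317 (g = -144*(-1/317) = 144/317 ≈ 0.45426)
-343*(-2*7 + g) = -343*(-2*7 + 144/317) = -343*(-14 + 144/317) = -343*(-4294/317) = 1472842/317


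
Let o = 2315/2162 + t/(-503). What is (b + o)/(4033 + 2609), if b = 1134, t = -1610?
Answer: 1237854389/7223082012 ≈ 0.17137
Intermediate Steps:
o = 4645265/1087486 (o = 2315/2162 - 1610/(-503) = 2315*(1/2162) - 1610*(-1/503) = 2315/2162 + 1610/503 = 4645265/1087486 ≈ 4.2716)
(b + o)/(4033 + 2609) = (1134 + 4645265/1087486)/(4033 + 2609) = (1237854389/1087486)/6642 = (1237854389/1087486)*(1/6642) = 1237854389/7223082012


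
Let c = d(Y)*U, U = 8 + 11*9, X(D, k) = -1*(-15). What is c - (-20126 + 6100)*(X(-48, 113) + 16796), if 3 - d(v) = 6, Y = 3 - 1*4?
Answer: 235790765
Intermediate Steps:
Y = -1 (Y = 3 - 4 = -1)
X(D, k) = 15
d(v) = -3 (d(v) = 3 - 1*6 = 3 - 6 = -3)
U = 107 (U = 8 + 99 = 107)
c = -321 (c = -3*107 = -321)
c - (-20126 + 6100)*(X(-48, 113) + 16796) = -321 - (-20126 + 6100)*(15 + 16796) = -321 - (-14026)*16811 = -321 - 1*(-235791086) = -321 + 235791086 = 235790765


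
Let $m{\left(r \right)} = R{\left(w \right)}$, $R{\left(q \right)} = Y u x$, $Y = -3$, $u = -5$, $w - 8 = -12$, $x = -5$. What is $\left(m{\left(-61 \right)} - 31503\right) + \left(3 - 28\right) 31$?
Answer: $-32353$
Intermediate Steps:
$w = -4$ ($w = 8 - 12 = -4$)
$R{\left(q \right)} = -75$ ($R{\left(q \right)} = \left(-3\right) \left(-5\right) \left(-5\right) = 15 \left(-5\right) = -75$)
$m{\left(r \right)} = -75$
$\left(m{\left(-61 \right)} - 31503\right) + \left(3 - 28\right) 31 = \left(-75 - 31503\right) + \left(3 - 28\right) 31 = -31578 - 775 = -32353$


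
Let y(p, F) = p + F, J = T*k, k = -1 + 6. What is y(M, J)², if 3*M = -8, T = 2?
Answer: 484/9 ≈ 53.778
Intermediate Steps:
M = -8/3 (M = (⅓)*(-8) = -8/3 ≈ -2.6667)
k = 5
J = 10 (J = 2*5 = 10)
y(p, F) = F + p
y(M, J)² = (10 - 8/3)² = (22/3)² = 484/9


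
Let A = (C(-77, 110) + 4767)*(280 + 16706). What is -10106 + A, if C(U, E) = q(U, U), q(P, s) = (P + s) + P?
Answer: 77038390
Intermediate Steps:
q(P, s) = s + 2*P
C(U, E) = 3*U (C(U, E) = U + 2*U = 3*U)
A = 77048496 (A = (3*(-77) + 4767)*(280 + 16706) = (-231 + 4767)*16986 = 4536*16986 = 77048496)
-10106 + A = -10106 + 77048496 = 77038390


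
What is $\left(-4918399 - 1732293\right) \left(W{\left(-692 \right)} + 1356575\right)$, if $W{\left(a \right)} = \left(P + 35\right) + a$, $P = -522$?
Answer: $-9014321334032$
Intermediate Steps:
$W{\left(a \right)} = -487 + a$ ($W{\left(a \right)} = \left(-522 + 35\right) + a = -487 + a$)
$\left(-4918399 - 1732293\right) \left(W{\left(-692 \right)} + 1356575\right) = \left(-4918399 - 1732293\right) \left(\left(-487 - 692\right) + 1356575\right) = - 6650692 \left(-1179 + 1356575\right) = \left(-6650692\right) 1355396 = -9014321334032$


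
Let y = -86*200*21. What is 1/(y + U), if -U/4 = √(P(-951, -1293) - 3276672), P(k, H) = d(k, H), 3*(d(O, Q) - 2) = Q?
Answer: I/(4*(√3277101 - 90300*I)) ≈ -2.7674e-6 + 5.548e-8*I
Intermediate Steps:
d(O, Q) = 2 + Q/3
P(k, H) = 2 + H/3
U = -4*I*√3277101 (U = -4*√((2 + (⅓)*(-1293)) - 3276672) = -4*√((2 - 431) - 3276672) = -4*√(-429 - 3276672) = -4*I*√3277101 ≈ -7241.1*I)
y = -361200 (y = -17200*21 = -361200)
1/(y + U) = 1/(-361200 - 4*I*√3277101)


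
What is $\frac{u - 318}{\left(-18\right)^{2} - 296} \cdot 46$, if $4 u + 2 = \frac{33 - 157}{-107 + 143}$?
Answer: $- \frac{264431}{504} \approx -524.67$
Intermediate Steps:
$u = - \frac{49}{36}$ ($u = - \frac{1}{2} + \frac{\left(33 - 157\right) \frac{1}{-107 + 143}}{4} = - \frac{1}{2} + \frac{\left(-124\right) \frac{1}{36}}{4} = - \frac{1}{2} + \frac{1}{4} \left(- \frac{31}{9}\right) = - \frac{1}{2} - \frac{31}{36} = - \frac{49}{36} \approx -1.3611$)
$\frac{u - 318}{\left(-18\right)^{2} - 296} \cdot 46 = \frac{- \frac{49}{36} - 318}{\left(-18\right)^{2} - 296} \cdot 46 = - \frac{11497}{36 \left(324 - 296\right)} 46 = - \frac{11497}{36 \cdot 28} \cdot 46 = \left(- \frac{11497}{36}\right) \frac{1}{28} \cdot 46 = \left(- \frac{11497}{1008}\right) 46 = - \frac{264431}{504}$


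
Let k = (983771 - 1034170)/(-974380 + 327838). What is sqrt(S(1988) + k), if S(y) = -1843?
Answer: I*sqrt(9510764578874)/71838 ≈ 42.929*I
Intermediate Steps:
k = 50399/646542 (k = -50399/(-646542) = -50399*(-1/646542) = 50399/646542 ≈ 0.077952)
sqrt(S(1988) + k) = sqrt(-1843 + 50399/646542) = sqrt(-1191526507/646542) = I*sqrt(9510764578874)/71838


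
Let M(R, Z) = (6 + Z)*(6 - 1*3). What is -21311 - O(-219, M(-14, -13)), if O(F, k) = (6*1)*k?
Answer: -21185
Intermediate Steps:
M(R, Z) = 18 + 3*Z (M(R, Z) = (6 + Z)*(6 - 3) = (6 + Z)*3 = 18 + 3*Z)
O(F, k) = 6*k
-21311 - O(-219, M(-14, -13)) = -21311 - 6*(18 + 3*(-13)) = -21311 - 6*(18 - 39) = -21311 - 6*(-21) = -21311 - 1*(-126) = -21311 + 126 = -21185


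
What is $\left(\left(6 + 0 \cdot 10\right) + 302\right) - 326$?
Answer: $-18$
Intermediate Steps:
$\left(\left(6 + 0 \cdot 10\right) + 302\right) - 326 = \left(\left(6 + 0\right) + 302\right) - 326 = \left(6 + 302\right) - 326 = 308 - 326 = -18$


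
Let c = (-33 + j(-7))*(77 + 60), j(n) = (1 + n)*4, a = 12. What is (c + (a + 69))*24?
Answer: -185472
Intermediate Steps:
j(n) = 4 + 4*n
c = -7809 (c = (-33 + (4 + 4*(-7)))*(77 + 60) = (-33 + (4 - 28))*137 = (-33 - 24)*137 = -57*137 = -7809)
(c + (a + 69))*24 = (-7809 + (12 + 69))*24 = (-7809 + 81)*24 = -7728*24 = -185472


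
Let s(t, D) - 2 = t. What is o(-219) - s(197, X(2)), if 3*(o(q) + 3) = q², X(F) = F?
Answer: 15785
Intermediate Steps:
o(q) = -3 + q²/3
s(t, D) = 2 + t
o(-219) - s(197, X(2)) = (-3 + (⅓)*(-219)²) - (2 + 197) = (-3 + (⅓)*47961) - 1*199 = (-3 + 15987) - 199 = 15984 - 199 = 15785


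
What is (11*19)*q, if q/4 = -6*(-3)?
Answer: 15048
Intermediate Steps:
q = 72 (q = 4*(-6*(-3)) = 4*18 = 72)
(11*19)*q = (11*19)*72 = 209*72 = 15048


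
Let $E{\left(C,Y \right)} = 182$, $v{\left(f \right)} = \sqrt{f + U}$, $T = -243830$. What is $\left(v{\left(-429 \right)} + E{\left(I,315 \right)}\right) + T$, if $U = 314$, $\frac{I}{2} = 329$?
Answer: $-243648 + i \sqrt{115} \approx -2.4365 \cdot 10^{5} + 10.724 i$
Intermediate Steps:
$I = 658$ ($I = 2 \cdot 329 = 658$)
$v{\left(f \right)} = \sqrt{314 + f}$ ($v{\left(f \right)} = \sqrt{f + 314} = \sqrt{314 + f}$)
$\left(v{\left(-429 \right)} + E{\left(I,315 \right)}\right) + T = \left(\sqrt{314 - 429} + 182\right) - 243830 = \left(\sqrt{-115} + 182\right) - 243830 = \left(i \sqrt{115} + 182\right) - 243830 = \left(182 + i \sqrt{115}\right) - 243830 = -243648 + i \sqrt{115}$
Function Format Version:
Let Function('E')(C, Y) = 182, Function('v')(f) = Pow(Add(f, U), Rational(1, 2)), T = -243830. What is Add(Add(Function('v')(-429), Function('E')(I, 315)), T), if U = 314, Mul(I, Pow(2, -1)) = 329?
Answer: Add(-243648, Mul(I, Pow(115, Rational(1, 2)))) ≈ Add(-2.4365e+5, Mul(10.724, I))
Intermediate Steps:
I = 658 (I = Mul(2, 329) = 658)
Function('v')(f) = Pow(Add(314, f), Rational(1, 2)) (Function('v')(f) = Pow(Add(f, 314), Rational(1, 2)) = Pow(Add(314, f), Rational(1, 2)))
Add(Add(Function('v')(-429), Function('E')(I, 315)), T) = Add(Add(Pow(Add(314, -429), Rational(1, 2)), 182), -243830) = Add(Add(Pow(-115, Rational(1, 2)), 182), -243830) = Add(Add(Mul(I, Pow(115, Rational(1, 2))), 182), -243830) = Add(Add(182, Mul(I, Pow(115, Rational(1, 2)))), -243830) = Add(-243648, Mul(I, Pow(115, Rational(1, 2))))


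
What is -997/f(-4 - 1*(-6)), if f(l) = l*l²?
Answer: -997/8 ≈ -124.63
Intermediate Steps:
f(l) = l³
-997/f(-4 - 1*(-6)) = -997/(-4 - 1*(-6))³ = -997/(-4 + 6)³ = -997/(2³) = -997/8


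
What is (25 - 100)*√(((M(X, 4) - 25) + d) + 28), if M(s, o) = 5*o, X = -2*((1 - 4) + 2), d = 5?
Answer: -150*√7 ≈ -396.86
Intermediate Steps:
X = 2 (X = -2*(-3 + 2) = -2*(-1) = 2)
(25 - 100)*√(((M(X, 4) - 25) + d) + 28) = (25 - 100)*√(((5*4 - 25) + 5) + 28) = -75*√(((20 - 25) + 5) + 28) = -75*√((-5 + 5) + 28) = -75*√(0 + 28) = -150*√7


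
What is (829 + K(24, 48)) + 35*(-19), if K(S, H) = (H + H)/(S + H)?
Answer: 496/3 ≈ 165.33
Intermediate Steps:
K(S, H) = 2*H/(H + S) (K(S, H) = (2*H)/(H + S) = 2*H/(H + S))
(829 + K(24, 48)) + 35*(-19) = (829 + 2*48/(48 + 24)) + 35*(-19) = (829 + 2*48/72) - 665 = (829 + 2*48*(1/72)) - 665 = (829 + 4/3) - 665 = 2491/3 - 665 = 496/3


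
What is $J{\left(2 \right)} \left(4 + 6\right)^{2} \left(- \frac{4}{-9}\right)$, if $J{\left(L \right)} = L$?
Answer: $\frac{800}{9} \approx 88.889$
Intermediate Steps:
$J{\left(2 \right)} \left(4 + 6\right)^{2} \left(- \frac{4}{-9}\right) = 2 \left(4 + 6\right)^{2} \left(- \frac{4}{-9}\right) = 2 \cdot 10^{2} \left(\left(-4\right) \left(- \frac{1}{9}\right)\right) = 2 \cdot 100 \cdot \frac{4}{9} = 200 \cdot \frac{4}{9} = \frac{800}{9}$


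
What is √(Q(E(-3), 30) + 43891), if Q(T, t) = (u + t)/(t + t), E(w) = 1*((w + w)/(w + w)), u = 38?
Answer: √9875730/15 ≈ 209.50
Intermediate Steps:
E(w) = 1 (E(w) = 1*((2*w)/((2*w))) = 1*((2*w)*(1/(2*w))) = 1*1 = 1)
Q(T, t) = (38 + t)/(2*t) (Q(T, t) = (38 + t)/(t + t) = (38 + t)/((2*t)) = (38 + t)*(1/(2*t)) = (38 + t)/(2*t))
√(Q(E(-3), 30) + 43891) = √((½)*(38 + 30)/30 + 43891) = √((½)*(1/30)*68 + 43891) = √(17/15 + 43891) = √(658382/15) = √9875730/15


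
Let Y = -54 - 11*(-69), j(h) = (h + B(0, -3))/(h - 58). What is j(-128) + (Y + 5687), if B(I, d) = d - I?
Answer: 1189043/186 ≈ 6392.7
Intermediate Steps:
j(h) = (-3 + h)/(-58 + h) (j(h) = (h + (-3 - 1*0))/(h - 58) = (h + (-3 + 0))/(-58 + h) = (h - 3)/(-58 + h) = (-3 + h)/(-58 + h))
Y = 705 (Y = -54 + 759 = 705)
j(-128) + (Y + 5687) = (-3 - 128)/(-58 - 128) + (705 + 5687) = -131/(-186) + 6392 = -1/186*(-131) + 6392 = 131/186 + 6392 = 1189043/186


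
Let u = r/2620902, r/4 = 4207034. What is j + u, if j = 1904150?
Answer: 2495303685718/1310451 ≈ 1.9042e+6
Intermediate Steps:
r = 16828136 (r = 4*4207034 = 16828136)
u = 8414068/1310451 (u = 16828136/2620902 = 16828136*(1/2620902) = 8414068/1310451 ≈ 6.4207)
j + u = 1904150 + 8414068/1310451 = 2495303685718/1310451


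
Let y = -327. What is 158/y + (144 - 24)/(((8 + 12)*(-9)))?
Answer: -376/327 ≈ -1.1498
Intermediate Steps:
158/y + (144 - 24)/(((8 + 12)*(-9))) = 158/(-327) + (144 - 24)/(((8 + 12)*(-9))) = 158*(-1/327) + 120/((20*(-9))) = -158/327 + 120/(-180) = -158/327 + 120*(-1/180) = -158/327 - 2/3 = -376/327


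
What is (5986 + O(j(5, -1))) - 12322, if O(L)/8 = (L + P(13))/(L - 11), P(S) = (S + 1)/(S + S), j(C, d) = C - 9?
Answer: -82344/13 ≈ -6334.2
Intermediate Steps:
j(C, d) = -9 + C
P(S) = (1 + S)/(2*S) (P(S) = (1 + S)/((2*S)) = (1 + S)*(1/(2*S)) = (1 + S)/(2*S))
O(L) = 8*(7/13 + L)/(-11 + L) (O(L) = 8*((L + (½)*(1 + 13)/13)/(L - 11)) = 8*((L + (½)*(1/13)*14)/(-11 + L)) = 8*((L + 7/13)/(-11 + L)) = 8*((7/13 + L)/(-11 + L)) = 8*(7/13 + L)/(-11 + L))
(5986 + O(j(5, -1))) - 12322 = (5986 + 8*(7 + 13*(-9 + 5))/(13*(-11 + (-9 + 5)))) - 12322 = (5986 + 8*(7 + 13*(-4))/(13*(-11 - 4))) - 12322 = (5986 + (8/13)*(7 - 52)/(-15)) - 12322 = (5986 + (8/13)*(-1/15)*(-45)) - 12322 = (5986 + 24/13) - 12322 = 77842/13 - 12322 = -82344/13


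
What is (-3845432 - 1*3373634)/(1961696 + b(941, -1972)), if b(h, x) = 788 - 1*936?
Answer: -3609533/980774 ≈ -3.6803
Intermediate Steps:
b(h, x) = -148 (b(h, x) = 788 - 936 = -148)
(-3845432 - 1*3373634)/(1961696 + b(941, -1972)) = (-3845432 - 1*3373634)/(1961696 - 148) = (-3845432 - 3373634)/1961548 = -7219066*1/1961548 = -3609533/980774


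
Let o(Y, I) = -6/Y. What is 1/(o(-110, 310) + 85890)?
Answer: 55/4723953 ≈ 1.1643e-5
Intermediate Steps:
o(Y, I) = -6/Y
1/(o(-110, 310) + 85890) = 1/(-6/(-110) + 85890) = 1/(-6*(-1/110) + 85890) = 1/(3/55 + 85890) = 1/(4723953/55) = 55/4723953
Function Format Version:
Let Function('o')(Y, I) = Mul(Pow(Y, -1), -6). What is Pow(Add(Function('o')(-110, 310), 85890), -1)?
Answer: Rational(55, 4723953) ≈ 1.1643e-5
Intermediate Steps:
Function('o')(Y, I) = Mul(-6, Pow(Y, -1))
Pow(Add(Function('o')(-110, 310), 85890), -1) = Pow(Add(Mul(-6, Pow(-110, -1)), 85890), -1) = Pow(Add(Mul(-6, Rational(-1, 110)), 85890), -1) = Pow(Add(Rational(3, 55), 85890), -1) = Pow(Rational(4723953, 55), -1) = Rational(55, 4723953)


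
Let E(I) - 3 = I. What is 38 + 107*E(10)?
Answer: 1429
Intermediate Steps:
E(I) = 3 + I
38 + 107*E(10) = 38 + 107*(3 + 10) = 38 + 107*13 = 38 + 1391 = 1429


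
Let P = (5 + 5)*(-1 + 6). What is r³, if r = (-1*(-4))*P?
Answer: 8000000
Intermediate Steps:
P = 50 (P = 10*5 = 50)
r = 200 (r = -1*(-4)*50 = 4*50 = 200)
r³ = 200³ = 8000000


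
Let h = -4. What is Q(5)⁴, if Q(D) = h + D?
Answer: 1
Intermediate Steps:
Q(D) = -4 + D
Q(5)⁴ = (-4 + 5)⁴ = 1⁴ = 1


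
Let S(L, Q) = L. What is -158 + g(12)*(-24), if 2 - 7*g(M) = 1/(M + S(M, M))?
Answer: -1153/7 ≈ -164.71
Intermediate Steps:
g(M) = 2/7 - 1/(14*M) (g(M) = 2/7 - 1/(7*(M + M)) = 2/7 - 1/(2*M)/7 = 2/7 - 1/(14*M))
-158 + g(12)*(-24) = -158 + ((1/14)*(-1 + 4*12)/12)*(-24) = -158 + ((1/14)*(1/12)*(-1 + 48))*(-24) = -158 + ((1/14)*(1/12)*47)*(-24) = -158 + (47/168)*(-24) = -158 - 47/7 = -1153/7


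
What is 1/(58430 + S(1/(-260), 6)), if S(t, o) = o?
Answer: 1/58436 ≈ 1.7113e-5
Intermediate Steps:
1/(58430 + S(1/(-260), 6)) = 1/(58430 + 6) = 1/58436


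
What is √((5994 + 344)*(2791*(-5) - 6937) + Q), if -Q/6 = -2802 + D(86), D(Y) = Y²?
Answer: 2*I*√33110265 ≈ 11508.0*I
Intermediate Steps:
Q = -27564 (Q = -6*(-2802 + 86²) = -6*(-2802 + 7396) = -6*4594 = -27564)
√((5994 + 344)*(2791*(-5) - 6937) + Q) = √((5994 + 344)*(2791*(-5) - 6937) - 27564) = √(6338*(-13955 - 6937) - 27564) = √(6338*(-20892) - 27564) = √(-132413496 - 27564) = √(-132441060) = 2*I*√33110265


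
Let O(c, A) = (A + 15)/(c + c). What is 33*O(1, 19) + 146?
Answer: 707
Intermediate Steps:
O(c, A) = (15 + A)/(2*c) (O(c, A) = (15 + A)/((2*c)) = (15 + A)*(1/(2*c)) = (15 + A)/(2*c))
33*O(1, 19) + 146 = 33*((½)*(15 + 19)/1) + 146 = 33*((½)*1*34) + 146 = 33*17 + 146 = 561 + 146 = 707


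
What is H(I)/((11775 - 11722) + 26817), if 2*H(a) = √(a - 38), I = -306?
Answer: I*√86/26870 ≈ 0.00034513*I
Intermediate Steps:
H(a) = √(-38 + a)/2 (H(a) = √(a - 38)/2 = √(-38 + a)/2)
H(I)/((11775 - 11722) + 26817) = (√(-38 - 306)/2)/((11775 - 11722) + 26817) = (√(-344)/2)/(53 + 26817) = ((2*I*√86)/2)/26870 = (I*√86)*(1/26870) = I*√86/26870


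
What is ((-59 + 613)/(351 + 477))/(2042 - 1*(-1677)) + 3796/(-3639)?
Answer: -1947854711/1867614858 ≈ -1.0430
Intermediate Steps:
((-59 + 613)/(351 + 477))/(2042 - 1*(-1677)) + 3796/(-3639) = (554/828)/(2042 + 1677) + 3796*(-1/3639) = (554*(1/828))/3719 - 3796/3639 = (277/414)*(1/3719) - 3796/3639 = 277/1539666 - 3796/3639 = -1947854711/1867614858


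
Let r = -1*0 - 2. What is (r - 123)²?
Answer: 15625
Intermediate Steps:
r = -2 (r = 0 - 2 = -2)
(r - 123)² = (-2 - 123)² = (-125)² = 15625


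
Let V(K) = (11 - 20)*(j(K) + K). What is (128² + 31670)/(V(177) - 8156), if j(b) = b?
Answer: -24027/5671 ≈ -4.2368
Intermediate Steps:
V(K) = -18*K (V(K) = (11 - 20)*(K + K) = -18*K)
(128² + 31670)/(V(177) - 8156) = (128² + 31670)/(-18*177 - 8156) = (16384 + 31670)/(-3186 - 8156) = 48054/(-11342) = 48054*(-1/11342) = -24027/5671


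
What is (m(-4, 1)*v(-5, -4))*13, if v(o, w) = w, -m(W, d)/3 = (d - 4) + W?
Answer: -1092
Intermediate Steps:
m(W, d) = 12 - 3*W - 3*d (m(W, d) = -3*((d - 4) + W) = -3*((-4 + d) + W) = -3*(-4 + W + d) = 12 - 3*W - 3*d)
(m(-4, 1)*v(-5, -4))*13 = ((12 - 3*(-4) - 3*1)*(-4))*13 = ((12 + 12 - 3)*(-4))*13 = (21*(-4))*13 = -84*13 = -1092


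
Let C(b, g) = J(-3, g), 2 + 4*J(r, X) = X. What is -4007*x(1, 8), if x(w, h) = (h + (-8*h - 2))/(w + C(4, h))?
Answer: 464812/5 ≈ 92962.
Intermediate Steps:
J(r, X) = -1/2 + X/4
C(b, g) = -1/2 + g/4
x(w, h) = (-2 - 7*h)/(-1/2 + w + h/4) (x(w, h) = (h + (-8*h - 2))/(w + (-1/2 + h/4)) = (h + (-2 - 8*h))/(-1/2 + w + h/4) = (-2 - 7*h)/(-1/2 + w + h/4))
-4007*x(1, 8) = -16028*(-2 - 7*8)/(-2 + 8 + 4*1) = -16028*(-2 - 56)/(-2 + 8 + 4) = -16028*(-58)/10 = -4007*(-116/5) = 464812/5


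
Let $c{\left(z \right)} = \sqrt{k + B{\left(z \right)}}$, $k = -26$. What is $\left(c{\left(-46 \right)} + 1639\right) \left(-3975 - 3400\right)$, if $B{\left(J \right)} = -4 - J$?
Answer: $-12117125$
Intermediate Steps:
$c{\left(z \right)} = \sqrt{-30 - z}$ ($c{\left(z \right)} = \sqrt{-26 - \left(4 + z\right)} = \sqrt{-30 - z}$)
$\left(c{\left(-46 \right)} + 1639\right) \left(-3975 - 3400\right) = \left(\sqrt{-30 - -46} + 1639\right) \left(-3975 - 3400\right) = \left(\sqrt{-30 + 46} + 1639\right) \left(-7375\right) = \left(\sqrt{16} + 1639\right) \left(-7375\right) = \left(4 + 1639\right) \left(-7375\right) = 1643 \left(-7375\right) = -12117125$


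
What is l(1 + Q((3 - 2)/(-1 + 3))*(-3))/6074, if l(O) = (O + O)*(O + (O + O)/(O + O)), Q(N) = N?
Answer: -1/12148 ≈ -8.2318e-5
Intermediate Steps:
l(O) = 2*O*(1 + O) (l(O) = (2*O)*(O + (2*O)/((2*O))) = (2*O)*(O + (2*O)*(1/(2*O))) = (2*O)*(O + 1) = (2*O)*(1 + O) = 2*O*(1 + O))
l(1 + Q((3 - 2)/(-1 + 3))*(-3))/6074 = (2*(1 + ((3 - 2)/(-1 + 3))*(-3))*(1 + (1 + ((3 - 2)/(-1 + 3))*(-3))))/6074 = (2*(1 + (1/2)*(-3))*(1 + (1 + (1/2)*(-3))))*(1/6074) = (2*(1 - 3/2)*(1 + (1 - 3/2)))*(1/6074) = (2*(-1/2)*(1 - 1/2))*(1/6074) = (2*(-1/2)*(1/2))*(1/6074) = -1/2*1/6074 = -1/12148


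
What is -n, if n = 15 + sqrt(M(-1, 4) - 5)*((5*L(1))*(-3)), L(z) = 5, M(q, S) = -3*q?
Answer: -15 + 75*I*sqrt(2) ≈ -15.0 + 106.07*I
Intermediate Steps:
n = 15 - 75*I*sqrt(2) (n = 15 + sqrt(-3*(-1) - 5)*((5*5)*(-3)) = 15 + sqrt(3 - 5)*(25*(-3)) = 15 + sqrt(-2)*(-75) = 15 + (I*sqrt(2))*(-75) = 15 - 75*I*sqrt(2) ≈ 15.0 - 106.07*I)
-n = -(15 - 75*I*sqrt(2)) = -15 + 75*I*sqrt(2)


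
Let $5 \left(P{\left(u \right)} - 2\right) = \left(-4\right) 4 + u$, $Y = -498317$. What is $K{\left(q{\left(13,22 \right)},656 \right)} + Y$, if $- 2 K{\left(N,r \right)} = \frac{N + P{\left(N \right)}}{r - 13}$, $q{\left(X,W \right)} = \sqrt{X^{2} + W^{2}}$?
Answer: $- \frac{1602089152}{3215} - \frac{3 \sqrt{653}}{3215} \approx -4.9832 \cdot 10^{5}$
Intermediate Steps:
$P{\left(u \right)} = - \frac{6}{5} + \frac{u}{5}$ ($P{\left(u \right)} = 2 + \frac{\left(-4\right) 4 + u}{5} = 2 + \frac{-16 + u}{5} = 2 + \left(- \frac{16}{5} + \frac{u}{5}\right) = - \frac{6}{5} + \frac{u}{5}$)
$q{\left(X,W \right)} = \sqrt{W^{2} + X^{2}}$
$K{\left(N,r \right)} = - \frac{- \frac{6}{5} + \frac{6 N}{5}}{2 \left(-13 + r\right)}$ ($K{\left(N,r \right)} = - \frac{\left(N + \left(- \frac{6}{5} + \frac{N}{5}\right)\right) \frac{1}{r - 13}}{2} = - \frac{\left(- \frac{6}{5} + \frac{6 N}{5}\right) \frac{1}{-13 + r}}{2} = - \frac{\frac{1}{-13 + r} \left(- \frac{6}{5} + \frac{6 N}{5}\right)}{2} = - \frac{- \frac{6}{5} + \frac{6 N}{5}}{2 \left(-13 + r\right)}$)
$K{\left(q{\left(13,22 \right)},656 \right)} + Y = \frac{3 \left(1 - \sqrt{22^{2} + 13^{2}}\right)}{5 \left(-13 + 656\right)} - 498317 = \frac{3 \left(1 - \sqrt{484 + 169}\right)}{5 \cdot 643} - 498317 = \frac{3}{5} \cdot \frac{1}{643} \left(1 - \sqrt{653}\right) - 498317 = \left(\frac{3}{3215} - \frac{3 \sqrt{653}}{3215}\right) - 498317 = - \frac{1602089152}{3215} - \frac{3 \sqrt{653}}{3215}$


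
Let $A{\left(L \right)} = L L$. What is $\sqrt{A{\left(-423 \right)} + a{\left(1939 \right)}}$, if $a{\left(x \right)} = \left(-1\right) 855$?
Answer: $3 \sqrt{19786} \approx 421.99$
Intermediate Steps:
$a{\left(x \right)} = -855$
$A{\left(L \right)} = L^{2}$
$\sqrt{A{\left(-423 \right)} + a{\left(1939 \right)}} = \sqrt{\left(-423\right)^{2} - 855} = \sqrt{178929 - 855} = \sqrt{178074} = 3 \sqrt{19786}$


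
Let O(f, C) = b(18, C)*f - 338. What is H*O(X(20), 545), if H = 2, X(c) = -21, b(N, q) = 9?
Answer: -1054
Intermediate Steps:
O(f, C) = -338 + 9*f (O(f, C) = 9*f - 338 = -338 + 9*f)
H*O(X(20), 545) = 2*(-338 + 9*(-21)) = 2*(-338 - 189) = 2*(-527) = -1054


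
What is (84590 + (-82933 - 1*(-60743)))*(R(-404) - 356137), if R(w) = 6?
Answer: -22222574400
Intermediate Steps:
(84590 + (-82933 - 1*(-60743)))*(R(-404) - 356137) = (84590 + (-82933 - 1*(-60743)))*(6 - 356137) = (84590 + (-82933 + 60743))*(-356131) = (84590 - 22190)*(-356131) = 62400*(-356131) = -22222574400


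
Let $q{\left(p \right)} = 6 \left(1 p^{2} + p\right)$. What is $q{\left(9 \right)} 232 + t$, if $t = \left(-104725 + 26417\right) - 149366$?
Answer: $-102394$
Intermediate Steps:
$t = -227674$ ($t = -78308 - 149366 = -227674$)
$q{\left(p \right)} = 6 p + 6 p^{2}$ ($q{\left(p \right)} = 6 \left(p^{2} + p\right) = 6 \left(p + p^{2}\right) = 6 p + 6 p^{2}$)
$q{\left(9 \right)} 232 + t = 6 \cdot 9 \left(1 + 9\right) 232 - 227674 = 6 \cdot 9 \cdot 10 \cdot 232 - 227674 = 540 \cdot 232 - 227674 = 125280 - 227674 = -102394$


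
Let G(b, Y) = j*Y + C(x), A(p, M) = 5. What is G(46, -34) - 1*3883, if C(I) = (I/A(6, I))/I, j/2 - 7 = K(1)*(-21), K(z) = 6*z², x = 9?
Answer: 21046/5 ≈ 4209.2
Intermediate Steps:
j = -238 (j = 14 + 2*((6*1²)*(-21)) = 14 + 2*((6*1)*(-21)) = 14 + 2*(6*(-21)) = 14 + 2*(-126) = 14 - 252 = -238)
C(I) = ⅕ (C(I) = (I/5)/I = ⅕)
G(b, Y) = ⅕ - 238*Y (G(b, Y) = -238*Y + ⅕ = ⅕ - 238*Y)
G(46, -34) - 1*3883 = (⅕ - 238*(-34)) - 1*3883 = (⅕ + 8092) - 3883 = 40461/5 - 3883 = 21046/5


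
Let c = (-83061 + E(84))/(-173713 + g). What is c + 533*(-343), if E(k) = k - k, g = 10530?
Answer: -29832869816/163183 ≈ -1.8282e+5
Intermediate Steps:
E(k) = 0
c = 83061/163183 (c = (-83061 + 0)/(-173713 + 10530) = -83061/(-163183) = -83061*(-1/163183) = 83061/163183 ≈ 0.50901)
c + 533*(-343) = 83061/163183 + 533*(-343) = 83061/163183 - 182819 = -29832869816/163183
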